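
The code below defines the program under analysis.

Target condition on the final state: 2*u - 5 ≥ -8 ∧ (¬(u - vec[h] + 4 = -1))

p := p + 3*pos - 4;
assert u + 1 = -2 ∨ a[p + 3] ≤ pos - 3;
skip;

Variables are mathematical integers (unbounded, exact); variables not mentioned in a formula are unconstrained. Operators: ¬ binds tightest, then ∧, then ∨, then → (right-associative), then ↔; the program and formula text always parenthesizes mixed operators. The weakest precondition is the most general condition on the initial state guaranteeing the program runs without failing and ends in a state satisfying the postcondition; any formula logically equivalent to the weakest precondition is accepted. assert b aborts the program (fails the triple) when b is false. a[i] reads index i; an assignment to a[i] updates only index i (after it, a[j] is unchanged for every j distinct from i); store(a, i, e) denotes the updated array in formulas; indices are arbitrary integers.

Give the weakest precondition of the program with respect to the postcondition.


Working backward. After the program, the postcondition 2*u - 5 ≥ -8 ∧ (¬(u - vec[h] + 4 = -1)) must hold; in canonical form it is 2*u ≥ -3 ∧ (¬(u = vec[h] - 5)).
Before skip: 2*u ≥ -3 ∧ (¬(u = vec[h] - 5))
Before assert u + 1 = -2 ∨ a[p + 3] ≤ pos - 3: (u = -3 ∨ a[p + 3] ≤ pos - 3) ∧ 2*u ≥ -3 ∧ (¬(u = vec[h] - 5))
Before p := p + 3*pos - 4: (u = -3 ∨ a[p + 3*pos - 1] ≤ pos - 3) ∧ 2*u ≥ -3 ∧ (¬(u = vec[h] - 5))
Answer: WP = (u = -3 ∨ a[p + 3*pos - 1] ≤ pos - 3) ∧ 2*u ≥ -3 ∧ (¬(u = vec[h] - 5))


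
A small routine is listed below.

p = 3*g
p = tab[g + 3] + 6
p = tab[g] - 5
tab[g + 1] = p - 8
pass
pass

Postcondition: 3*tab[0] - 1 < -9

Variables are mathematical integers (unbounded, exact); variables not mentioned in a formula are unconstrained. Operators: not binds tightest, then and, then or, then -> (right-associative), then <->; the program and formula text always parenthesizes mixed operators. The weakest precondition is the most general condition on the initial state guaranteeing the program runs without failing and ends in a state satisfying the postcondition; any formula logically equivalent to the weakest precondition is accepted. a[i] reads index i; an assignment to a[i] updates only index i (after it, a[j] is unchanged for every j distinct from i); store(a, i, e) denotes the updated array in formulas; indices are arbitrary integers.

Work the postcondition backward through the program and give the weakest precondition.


Working backward. After the program, the postcondition 3*tab[0] - 1 < -9 must hold; in canonical form it is 3*tab[0] < -8.
Before skip: 3*tab[0] < -8
Before skip: 3*tab[0] < -8
Before tab[g + 1] := p - 8: 3*store(tab, g + 1, p - 8)[0] < -8
Before p := tab[g] - 5: 3*store(tab, g + 1, tab[g] - 13)[0] < -8
Before p := tab[g + 3] + 6: 3*store(tab, g + 1, tab[g] - 13)[0] < -8
Before p := 3*g: 3*store(tab, g + 1, tab[g] - 13)[0] < -8
Answer: WP = 3*store(tab, g + 1, tab[g] - 13)[0] < -8


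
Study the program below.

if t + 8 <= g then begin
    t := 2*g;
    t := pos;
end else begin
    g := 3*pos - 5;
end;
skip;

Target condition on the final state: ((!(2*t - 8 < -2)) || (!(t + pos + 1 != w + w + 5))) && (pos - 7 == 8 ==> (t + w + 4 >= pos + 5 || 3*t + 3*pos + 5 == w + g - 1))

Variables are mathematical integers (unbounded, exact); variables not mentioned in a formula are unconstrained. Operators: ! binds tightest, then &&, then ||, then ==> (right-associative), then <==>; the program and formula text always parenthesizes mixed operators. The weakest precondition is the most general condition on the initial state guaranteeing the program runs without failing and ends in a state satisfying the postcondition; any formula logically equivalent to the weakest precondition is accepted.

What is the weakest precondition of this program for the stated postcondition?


Working backward. After the program, the postcondition ((!(2*t - 8 < -2)) || (!(t + pos + 1 != w + w + 5))) && (pos - 7 == 8 ==> (t + w + 4 >= pos + 5 || 3*t + 3*pos + 5 == w + g - 1)) must hold; in canonical form it is ((!(2*t < 6)) || (!(pos + t != 2*w + 4))) && (pos == 15 ==> (t + w >= pos + 1 || 3*pos + 3*t == g + w - 6)).
Before skip: ((!(2*t < 6)) || (!(pos + t != 2*w + 4))) && (pos == 15 ==> (t + w >= pos + 1 || 3*pos + 3*t == g + w - 6))
Then branch requires ((!(2*pos < 6)) || (!(2*pos != 2*w + 4))) && (pos == 15 ==> (w >= 1 || 6*pos == g + w - 6)); else branch requires ((!(2*t < 6)) || (!(pos + t != 2*w + 4))) && (pos == 15 ==> (t + w >= pos + 1 || 3*t == w - 11)).
Before the if: (t <= g - 8 ==> (((!(2*pos < 6)) || (!(2*pos != 2*w + 4))) && (pos == 15 ==> (w >= 1 || 6*pos == g + w - 6)))) && ((!(t <= g - 8)) ==> (((!(2*t < 6)) || (!(pos + t != 2*w + 4))) && (pos == 15 ==> (t + w >= pos + 1 || 3*t == w - 11))))
Answer: WP = (t <= g - 8 ==> (((!(2*pos < 6)) || (!(2*pos != 2*w + 4))) && (pos == 15 ==> (w >= 1 || 6*pos == g + w - 6)))) && ((!(t <= g - 8)) ==> (((!(2*t < 6)) || (!(pos + t != 2*w + 4))) && (pos == 15 ==> (t + w >= pos + 1 || 3*t == w - 11))))


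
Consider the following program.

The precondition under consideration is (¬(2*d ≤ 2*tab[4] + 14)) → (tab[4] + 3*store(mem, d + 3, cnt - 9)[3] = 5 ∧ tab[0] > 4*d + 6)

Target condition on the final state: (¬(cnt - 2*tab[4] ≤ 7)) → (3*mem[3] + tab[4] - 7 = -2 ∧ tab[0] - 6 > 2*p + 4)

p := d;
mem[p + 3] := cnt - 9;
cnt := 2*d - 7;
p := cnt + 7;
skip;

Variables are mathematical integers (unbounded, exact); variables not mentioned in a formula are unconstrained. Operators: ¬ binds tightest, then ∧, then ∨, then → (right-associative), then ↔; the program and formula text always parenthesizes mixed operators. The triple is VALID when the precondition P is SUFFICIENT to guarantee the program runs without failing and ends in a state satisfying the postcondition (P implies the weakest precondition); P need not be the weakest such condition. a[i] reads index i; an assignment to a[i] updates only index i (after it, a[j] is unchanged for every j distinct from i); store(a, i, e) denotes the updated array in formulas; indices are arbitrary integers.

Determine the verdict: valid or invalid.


Working backward. After the program, the postcondition (¬(cnt - 2*tab[4] ≤ 7)) → (3*mem[3] + tab[4] - 7 = -2 ∧ tab[0] - 6 > 2*p + 4) must hold; in canonical form it is (¬(cnt ≤ 2*tab[4] + 7)) → (3*mem[3] + tab[4] = 5 ∧ tab[0] > 2*p + 10).
Before skip: (¬(cnt ≤ 2*tab[4] + 7)) → (3*mem[3] + tab[4] = 5 ∧ tab[0] > 2*p + 10)
Before p := cnt + 7: (¬(cnt ≤ 2*tab[4] + 7)) → (3*mem[3] + tab[4] = 5 ∧ tab[0] > 2*cnt + 24)
Before cnt := 2*d - 7: (¬(2*d ≤ 2*tab[4] + 14)) → (3*mem[3] + tab[4] = 5 ∧ tab[0] > 4*d + 10)
Before mem[p + 3] := cnt - 9: (¬(2*d ≤ 2*tab[4] + 14)) → (tab[4] + 3*store(mem, p + 3, cnt - 9)[3] = 5 ∧ tab[0] > 4*d + 10)
Before p := d: (¬(2*d ≤ 2*tab[4] + 14)) → (tab[4] + 3*store(mem, d + 3, cnt - 9)[3] = 5 ∧ tab[0] > 4*d + 10)
The weakest precondition is (¬(2*d ≤ 2*tab[4] + 14)) → (tab[4] + 3*store(mem, d + 3, cnt - 9)[3] = 5 ∧ tab[0] > 4*d + 10).
Check whether (¬(2*d ≤ 2*tab[4] + 14)) → (tab[4] + 3*store(mem, d + 3, cnt - 9)[3] = 5 ∧ tab[0] > 4*d + 6) implies it.
Countermodel: at the initial state cnt = 14, d = -2, mem = {[0] = 5, [1] = 5, [3] = 5, [4] = 5, elsewhere 5}, tab = {[0] = -1, [1] = -10, [3] = -10, [4] = -10, elsewhere -10}, the precondition holds but the weakest precondition fails.
Answer: invalid


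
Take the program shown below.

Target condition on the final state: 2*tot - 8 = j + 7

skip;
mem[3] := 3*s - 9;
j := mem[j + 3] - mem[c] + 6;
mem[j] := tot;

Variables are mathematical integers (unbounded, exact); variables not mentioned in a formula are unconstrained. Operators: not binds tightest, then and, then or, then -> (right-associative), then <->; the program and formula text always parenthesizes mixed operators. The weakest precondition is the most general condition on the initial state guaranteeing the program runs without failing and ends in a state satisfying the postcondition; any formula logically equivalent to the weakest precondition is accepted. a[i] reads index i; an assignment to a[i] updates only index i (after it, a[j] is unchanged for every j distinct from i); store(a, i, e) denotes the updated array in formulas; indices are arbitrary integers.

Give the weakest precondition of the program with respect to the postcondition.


Working backward. After the program, the postcondition 2*tot - 8 = j + 7 must hold; in canonical form it is 2*tot = j + 15.
Before mem[j] := tot: 2*tot = j + 15
Before j := mem[j + 3] - mem[c] + 6: mem[c] + 2*tot = mem[j + 3] + 21
Before mem[3] := 3*s - 9: store(mem, 3, 3*s - 9)[c] + 2*tot = store(mem, 3, 3*s - 9)[j + 3] + 21
Before skip: store(mem, 3, 3*s - 9)[c] + 2*tot = store(mem, 3, 3*s - 9)[j + 3] + 21
Answer: WP = store(mem, 3, 3*s - 9)[c] + 2*tot = store(mem, 3, 3*s - 9)[j + 3] + 21


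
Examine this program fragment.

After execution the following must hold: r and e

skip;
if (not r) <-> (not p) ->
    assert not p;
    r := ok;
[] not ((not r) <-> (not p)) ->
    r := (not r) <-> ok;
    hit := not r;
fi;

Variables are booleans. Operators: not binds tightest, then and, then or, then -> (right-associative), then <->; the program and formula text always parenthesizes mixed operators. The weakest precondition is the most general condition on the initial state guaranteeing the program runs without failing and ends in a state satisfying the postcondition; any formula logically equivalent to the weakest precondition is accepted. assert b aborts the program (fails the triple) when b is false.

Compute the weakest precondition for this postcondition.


Working backward. After the program, r and e must hold.
Then branch requires (not p) and ok and e; else branch requires ((not r) <-> ok) and e.
Before the if: (((not r) <-> (not p)) -> ((not p) and ok and e)) and ((not ((not r) <-> (not p))) -> (((not r) <-> ok) and e))
Before skip: (((not r) <-> (not p)) -> ((not p) and ok and e)) and ((not ((not r) <-> (not p))) -> (((not r) <-> ok) and e))
Answer: WP = (((not r) <-> (not p)) -> ((not p) and ok and e)) and ((not ((not r) <-> (not p))) -> (((not r) <-> ok) and e))


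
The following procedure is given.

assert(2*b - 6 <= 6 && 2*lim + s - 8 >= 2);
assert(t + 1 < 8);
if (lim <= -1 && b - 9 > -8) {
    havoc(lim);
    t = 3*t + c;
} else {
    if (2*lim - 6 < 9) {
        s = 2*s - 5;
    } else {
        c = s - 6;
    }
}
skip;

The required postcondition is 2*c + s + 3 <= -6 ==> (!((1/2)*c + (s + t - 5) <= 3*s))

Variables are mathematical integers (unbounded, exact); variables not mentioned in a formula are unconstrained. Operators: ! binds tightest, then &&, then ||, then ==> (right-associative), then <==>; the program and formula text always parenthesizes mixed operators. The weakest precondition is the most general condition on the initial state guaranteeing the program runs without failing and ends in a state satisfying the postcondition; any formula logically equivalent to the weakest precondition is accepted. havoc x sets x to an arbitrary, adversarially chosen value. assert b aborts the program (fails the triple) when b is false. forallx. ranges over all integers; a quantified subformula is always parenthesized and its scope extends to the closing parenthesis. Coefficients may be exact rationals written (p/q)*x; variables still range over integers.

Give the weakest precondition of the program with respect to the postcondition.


Working backward. After the program, the postcondition 2*c + s + 3 <= -6 ==> (!((1/2)*c + (s + t - 5) <= 3*s)) must hold; in canonical form it is 2*c + s <= -9 ==> (!((1/2)*c + t <= 2*s + 5)).
Before skip: 2*c + s <= -9 ==> (!((1/2)*c + t <= 2*s + 5))
Then branch requires 2*c + s <= -9 ==> (!((3/2)*c + 3*t <= 2*s + 5)); else branch requires (2*lim < 15 ==> (2*c + 2*s <= -4 ==> (!((1/2)*c + t <= 4*s - 5)))) && ((!(2*lim < 15)) ==> (3*s <= 3 ==> (!(t <= (3/2)*s + 8)))).
Before the if: ((lim <= -1 && b > 1) ==> (2*c + s <= -9 ==> (!((3/2)*c + 3*t <= 2*s + 5)))) && ((!(lim <= -1 && b > 1)) ==> ((2*lim < 15 ==> (2*c + 2*s <= -4 ==> (!((1/2)*c + t <= 4*s - 5)))) && ((!(2*lim < 15)) ==> (3*s <= 3 ==> (!(t <= (3/2)*s + 8))))))
Before assert t + 1 < 8: t < 7 && ((lim <= -1 && b > 1) ==> (2*c + s <= -9 ==> (!((3/2)*c + 3*t <= 2*s + 5)))) && ((!(lim <= -1 && b > 1)) ==> ((2*lim < 15 ==> (2*c + 2*s <= -4 ==> (!((1/2)*c + t <= 4*s - 5)))) && ((!(2*lim < 15)) ==> (3*s <= 3 ==> (!(t <= (3/2)*s + 8))))))
Before assert 2*b - 6 <= 6 && 2*lim + s - 8 >= 2: 2*b <= 12 && 2*lim + s >= 10 && t < 7 && ((lim <= -1 && b > 1) ==> (2*c + s <= -9 ==> (!((3/2)*c + 3*t <= 2*s + 5)))) && ((!(lim <= -1 && b > 1)) ==> ((2*lim < 15 ==> (2*c + 2*s <= -4 ==> (!((1/2)*c + t <= 4*s - 5)))) && ((!(2*lim < 15)) ==> (3*s <= 3 ==> (!(t <= (3/2)*s + 8))))))
Answer: WP = 2*b <= 12 && 2*lim + s >= 10 && t < 7 && ((lim <= -1 && b > 1) ==> (2*c + s <= -9 ==> (!((3/2)*c + 3*t <= 2*s + 5)))) && ((!(lim <= -1 && b > 1)) ==> ((2*lim < 15 ==> (2*c + 2*s <= -4 ==> (!((1/2)*c + t <= 4*s - 5)))) && ((!(2*lim < 15)) ==> (3*s <= 3 ==> (!(t <= (3/2)*s + 8))))))


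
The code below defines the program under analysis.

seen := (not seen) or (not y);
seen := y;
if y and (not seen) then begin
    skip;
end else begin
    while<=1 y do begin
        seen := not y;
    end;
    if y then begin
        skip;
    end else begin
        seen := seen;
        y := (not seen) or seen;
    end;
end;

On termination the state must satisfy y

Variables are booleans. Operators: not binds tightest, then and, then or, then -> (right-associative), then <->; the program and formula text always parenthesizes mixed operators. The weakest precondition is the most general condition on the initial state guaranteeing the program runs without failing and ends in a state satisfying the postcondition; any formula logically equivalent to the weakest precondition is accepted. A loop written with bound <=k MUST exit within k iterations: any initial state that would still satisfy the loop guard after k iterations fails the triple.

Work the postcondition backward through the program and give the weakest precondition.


Working backward. After the program, y must hold.
Then branch requires y; else branch requires y -> (not y).
Before the if: ((y and (not seen)) -> y) and ((not (y and (not seen))) -> (y -> (not y)))
Before seen := y: y -> (not y)
Before seen := (not seen) or (not y): y -> (not y)
Answer: WP = y -> (not y)


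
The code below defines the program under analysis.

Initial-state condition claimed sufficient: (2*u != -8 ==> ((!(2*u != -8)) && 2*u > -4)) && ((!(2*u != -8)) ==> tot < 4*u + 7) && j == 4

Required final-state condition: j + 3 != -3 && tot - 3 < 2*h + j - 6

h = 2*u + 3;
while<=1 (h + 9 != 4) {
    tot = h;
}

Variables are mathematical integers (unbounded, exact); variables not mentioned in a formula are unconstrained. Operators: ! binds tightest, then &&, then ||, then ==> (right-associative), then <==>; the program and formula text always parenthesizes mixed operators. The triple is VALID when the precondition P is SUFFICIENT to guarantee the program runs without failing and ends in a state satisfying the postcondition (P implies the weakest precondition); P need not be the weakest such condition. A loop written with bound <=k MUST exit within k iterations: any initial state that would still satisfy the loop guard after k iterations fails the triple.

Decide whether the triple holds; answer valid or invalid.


Working backward. After the program, the postcondition j + 3 != -3 && tot - 3 < 2*h + j - 6 must hold; in canonical form it is j != -6 && tot < 2*h + j - 3.
Before the loop (bound <=1), unroll the exhaustion recursion (WP_0 = exit-now case; WP_j = one more guarded iteration, up to j = 1):
  WP_0: (!(h != -5)) && j != -6 && tot < 2*h + j - 3
  WP_1: (h != -5 ==> ((!(h != -5)) && j != -6 && h + j > 3)) && ((!(h != -5)) ==> (j != -6 && tot < 2*h + j - 3))
So before the loop: (h != -5 ==> ((!(h != -5)) && j != -6 && h + j > 3)) && ((!(h != -5)) ==> (j != -6 && tot < 2*h + j - 3))
Before h := 2*u + 3: (2*u != -8 ==> ((!(2*u != -8)) && j != -6 && j + 2*u > 0)) && ((!(2*u != -8)) ==> (j != -6 && tot < j + 4*u + 3))
The weakest precondition is (2*u != -8 ==> ((!(2*u != -8)) && j != -6 && j + 2*u > 0)) && ((!(2*u != -8)) ==> (j != -6 && tot < j + 4*u + 3)).
Check whether (2*u != -8 ==> ((!(2*u != -8)) && 2*u > -4)) && ((!(2*u != -8)) ==> tot < 4*u + 7) && j == 4 implies it.
Every state satisfying the precondition satisfies the weakest precondition: the implication holds.
Answer: valid


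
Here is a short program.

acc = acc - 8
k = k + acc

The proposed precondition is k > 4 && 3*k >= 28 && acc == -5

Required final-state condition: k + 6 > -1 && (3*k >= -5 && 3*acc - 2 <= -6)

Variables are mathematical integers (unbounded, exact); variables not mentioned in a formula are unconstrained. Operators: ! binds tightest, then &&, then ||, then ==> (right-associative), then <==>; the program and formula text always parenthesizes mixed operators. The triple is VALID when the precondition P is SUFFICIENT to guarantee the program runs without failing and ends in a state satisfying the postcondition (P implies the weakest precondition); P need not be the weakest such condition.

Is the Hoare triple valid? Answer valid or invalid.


Working backward. After the program, the postcondition k + 6 > -1 && (3*k >= -5 && 3*acc - 2 <= -6) must hold; in canonical form it is k > -7 && 3*k >= -5 && 3*acc <= -4.
Before k := k + acc: acc + k > -7 && 3*acc + 3*k >= -5 && 3*acc <= -4
Before acc := acc - 8: acc + k > 1 && 3*acc + 3*k >= 19 && 3*acc <= 20
The weakest precondition is acc + k > 1 && 3*acc + 3*k >= 19 && 3*acc <= 20.
Check whether k > 4 && 3*k >= 28 && acc == -5 implies it.
Countermodel: at the initial state acc = -5, k = 10, the precondition holds but the weakest precondition fails.
Answer: invalid


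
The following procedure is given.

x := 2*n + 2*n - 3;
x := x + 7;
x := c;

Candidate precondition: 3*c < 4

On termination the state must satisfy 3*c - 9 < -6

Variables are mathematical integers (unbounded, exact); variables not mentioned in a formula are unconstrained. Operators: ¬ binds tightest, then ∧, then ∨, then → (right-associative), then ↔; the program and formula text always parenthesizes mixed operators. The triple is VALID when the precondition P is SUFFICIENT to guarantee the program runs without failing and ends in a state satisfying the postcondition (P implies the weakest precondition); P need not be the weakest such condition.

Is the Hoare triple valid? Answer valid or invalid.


Working backward. After the program, the postcondition 3*c - 9 < -6 must hold; in canonical form it is 3*c < 3.
Before x := c: 3*c < 3
Before x := x + 7: 3*c < 3
Before x := 2*n + 2*n - 3: 3*c < 3
The weakest precondition is 3*c < 3.
Check whether 3*c < 4 implies it.
Countermodel: at the initial state c = 1, the precondition holds but the weakest precondition fails.
Answer: invalid


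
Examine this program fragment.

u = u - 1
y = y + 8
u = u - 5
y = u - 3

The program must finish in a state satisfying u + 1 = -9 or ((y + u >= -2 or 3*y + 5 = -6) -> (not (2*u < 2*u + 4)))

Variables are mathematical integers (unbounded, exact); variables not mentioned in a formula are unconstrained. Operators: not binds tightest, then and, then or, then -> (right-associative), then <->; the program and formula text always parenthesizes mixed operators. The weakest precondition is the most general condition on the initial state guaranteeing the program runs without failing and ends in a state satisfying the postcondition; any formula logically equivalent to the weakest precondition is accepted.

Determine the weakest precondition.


Working backward. After the program, the postcondition u + 1 = -9 or ((y + u >= -2 or 3*y + 5 = -6) -> (not (2*u < 2*u + 4))) must hold; in canonical form it is u = -10 or (not (u + y >= -2 or 3*y = -11)).
Before y := u - 3: u = -10 or (not (2*u >= 1 or 3*u = -2))
Before u := u - 5: u = -5 or (not (2*u >= 11 or 3*u = 13))
Before y := y + 8: u = -5 or (not (2*u >= 11 or 3*u = 13))
Before u := u - 1: u = -4 or (not (2*u >= 13 or 3*u = 16))
Answer: WP = u = -4 or (not (2*u >= 13 or 3*u = 16))


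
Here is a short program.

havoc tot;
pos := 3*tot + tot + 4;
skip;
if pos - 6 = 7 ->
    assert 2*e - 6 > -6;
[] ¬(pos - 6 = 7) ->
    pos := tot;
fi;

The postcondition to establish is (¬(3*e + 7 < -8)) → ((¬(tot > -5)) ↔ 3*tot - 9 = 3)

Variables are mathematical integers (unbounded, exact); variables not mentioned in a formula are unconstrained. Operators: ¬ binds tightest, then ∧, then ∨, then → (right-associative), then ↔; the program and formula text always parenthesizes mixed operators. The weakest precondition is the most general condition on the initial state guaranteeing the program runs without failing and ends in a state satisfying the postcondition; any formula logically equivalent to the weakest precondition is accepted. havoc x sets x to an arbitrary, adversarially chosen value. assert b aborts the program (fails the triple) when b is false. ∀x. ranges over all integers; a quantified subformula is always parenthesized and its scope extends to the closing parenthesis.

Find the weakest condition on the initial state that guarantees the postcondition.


Working backward. After the program, the postcondition (¬(3*e + 7 < -8)) → ((¬(tot > -5)) ↔ 3*tot - 9 = 3) must hold; in canonical form it is (¬(3*e < -15)) → ((¬(tot > -5)) ↔ 3*tot = 12).
Then branch requires 2*e > 0 ∧ ((¬(3*e < -15)) → ((¬(tot > -5)) ↔ 3*tot = 12)); else branch requires (¬(3*e < -15)) → ((¬(tot > -5)) ↔ 3*tot = 12).
Before the if: (pos = 13 → (2*e > 0 ∧ ((¬(3*e < -15)) → ((¬(tot > -5)) ↔ 3*tot = 12)))) ∧ ((¬(pos = 13)) → ((¬(3*e < -15)) → ((¬(tot > -5)) ↔ 3*tot = 12)))
Before skip: (pos = 13 → (2*e > 0 ∧ ((¬(3*e < -15)) → ((¬(tot > -5)) ↔ 3*tot = 12)))) ∧ ((¬(pos = 13)) → ((¬(3*e < -15)) → ((¬(tot > -5)) ↔ 3*tot = 12)))
Before pos := 3*tot + tot + 4: (4*tot = 9 → (2*e > 0 ∧ ((¬(3*e < -15)) → ((¬(tot > -5)) ↔ 3*tot = 12)))) ∧ ((¬(4*tot = 9)) → ((¬(3*e < -15)) → ((¬(tot > -5)) ↔ 3*tot = 12)))
Before havoc tot: ∀tot_1. ((4*tot_1 = 9 → (2*e > 0 ∧ ((¬(3*e < -15)) → ((¬(tot_1 > -5)) ↔ 3*tot_1 = 12)))) ∧ ((¬(4*tot_1 = 9)) → ((¬(3*e < -15)) → ((¬(tot_1 > -5)) ↔ 3*tot_1 = 12))))
Answer: WP = ∀tot_1. ((4*tot_1 = 9 → (2*e > 0 ∧ ((¬(3*e < -15)) → ((¬(tot_1 > -5)) ↔ 3*tot_1 = 12)))) ∧ ((¬(4*tot_1 = 9)) → ((¬(3*e < -15)) → ((¬(tot_1 > -5)) ↔ 3*tot_1 = 12))))


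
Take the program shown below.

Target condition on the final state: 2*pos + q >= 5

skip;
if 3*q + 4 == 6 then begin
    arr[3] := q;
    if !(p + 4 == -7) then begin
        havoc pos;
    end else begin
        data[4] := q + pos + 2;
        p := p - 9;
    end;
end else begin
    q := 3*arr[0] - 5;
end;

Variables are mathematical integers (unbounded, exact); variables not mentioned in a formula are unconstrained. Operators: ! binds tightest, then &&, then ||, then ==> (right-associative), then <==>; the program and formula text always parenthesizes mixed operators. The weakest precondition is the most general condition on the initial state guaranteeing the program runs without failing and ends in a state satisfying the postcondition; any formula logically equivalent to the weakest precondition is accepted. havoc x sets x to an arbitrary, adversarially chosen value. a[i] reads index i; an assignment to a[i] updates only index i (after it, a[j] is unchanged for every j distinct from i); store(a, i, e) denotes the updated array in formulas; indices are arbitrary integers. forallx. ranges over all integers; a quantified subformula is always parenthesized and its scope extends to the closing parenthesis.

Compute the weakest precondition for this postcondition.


Working backward. After the program, 2*pos + q >= 5 must hold.
Then branch requires ((!(p == -11)) ==> (forall pos_1. 2*pos_1 + q >= 5)) && (p == -11 ==> 2*pos + q >= 5); else branch requires 3*arr[0] + 2*pos >= 10.
Before the if: (3*q == 2 ==> (((!(p == -11)) ==> (forall pos_1. 2*pos_1 + q >= 5)) && (p == -11 ==> 2*pos + q >= 5))) && ((!(3*q == 2)) ==> 3*arr[0] + 2*pos >= 10)
Before skip: (3*q == 2 ==> (((!(p == -11)) ==> (forall pos_1. 2*pos_1 + q >= 5)) && (p == -11 ==> 2*pos + q >= 5))) && ((!(3*q == 2)) ==> 3*arr[0] + 2*pos >= 10)
Answer: WP = (3*q == 2 ==> (((!(p == -11)) ==> (forall pos_1. 2*pos_1 + q >= 5)) && (p == -11 ==> 2*pos + q >= 5))) && ((!(3*q == 2)) ==> 3*arr[0] + 2*pos >= 10)


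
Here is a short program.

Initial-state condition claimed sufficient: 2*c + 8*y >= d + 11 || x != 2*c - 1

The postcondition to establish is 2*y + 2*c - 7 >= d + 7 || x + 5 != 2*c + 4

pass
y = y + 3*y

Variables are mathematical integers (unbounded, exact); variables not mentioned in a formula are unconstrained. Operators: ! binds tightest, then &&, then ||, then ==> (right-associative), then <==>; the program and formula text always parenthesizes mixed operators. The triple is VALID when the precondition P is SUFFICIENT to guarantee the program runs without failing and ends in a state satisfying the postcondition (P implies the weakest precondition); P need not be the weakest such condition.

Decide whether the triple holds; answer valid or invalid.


Working backward. After the program, the postcondition 2*y + 2*c - 7 >= d + 7 || x + 5 != 2*c + 4 must hold; in canonical form it is 2*c + 2*y >= d + 14 || x != 2*c - 1.
Before y := y + 3*y: 2*c + 8*y >= d + 14 || x != 2*c - 1
Before skip: 2*c + 8*y >= d + 14 || x != 2*c - 1
The weakest precondition is 2*c + 8*y >= d + 14 || x != 2*c - 1.
Check whether 2*c + 8*y >= d + 11 || x != 2*c - 1 implies it.
Countermodel: at the initial state c = 5, d = -1, x = 9, y = 0, the precondition holds but the weakest precondition fails.
Answer: invalid


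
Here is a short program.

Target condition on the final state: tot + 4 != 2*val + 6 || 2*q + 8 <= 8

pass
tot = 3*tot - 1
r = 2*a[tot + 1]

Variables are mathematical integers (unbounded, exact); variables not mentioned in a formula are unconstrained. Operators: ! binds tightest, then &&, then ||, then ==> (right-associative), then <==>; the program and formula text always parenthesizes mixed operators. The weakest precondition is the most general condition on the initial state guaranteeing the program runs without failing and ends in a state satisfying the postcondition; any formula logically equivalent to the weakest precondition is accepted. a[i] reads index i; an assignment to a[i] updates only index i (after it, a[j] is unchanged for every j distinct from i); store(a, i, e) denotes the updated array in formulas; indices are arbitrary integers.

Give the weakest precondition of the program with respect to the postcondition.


Working backward. After the program, the postcondition tot + 4 != 2*val + 6 || 2*q + 8 <= 8 must hold; in canonical form it is tot != 2*val + 2 || 2*q <= 0.
Before r := 2*a[tot + 1]: tot != 2*val + 2 || 2*q <= 0
Before tot := 3*tot - 1: 3*tot != 2*val + 3 || 2*q <= 0
Before skip: 3*tot != 2*val + 3 || 2*q <= 0
Answer: WP = 3*tot != 2*val + 3 || 2*q <= 0


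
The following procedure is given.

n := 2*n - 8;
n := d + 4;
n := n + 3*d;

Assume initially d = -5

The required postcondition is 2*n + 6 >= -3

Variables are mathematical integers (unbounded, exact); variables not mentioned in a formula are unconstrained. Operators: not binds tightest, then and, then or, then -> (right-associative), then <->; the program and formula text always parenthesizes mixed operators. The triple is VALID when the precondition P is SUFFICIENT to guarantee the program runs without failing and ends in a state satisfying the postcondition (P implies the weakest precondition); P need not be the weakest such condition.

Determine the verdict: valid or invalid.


Working backward. After the program, the postcondition 2*n + 6 >= -3 must hold; in canonical form it is 2*n >= -9.
Before n := n + 3*d: 6*d + 2*n >= -9
Before n := d + 4: 8*d >= -17
Before n := 2*n - 8: 8*d >= -17
The weakest precondition is 8*d >= -17.
Check whether d = -5 implies it.
Countermodel: at the initial state d = -5, the precondition holds but the weakest precondition fails.
Answer: invalid


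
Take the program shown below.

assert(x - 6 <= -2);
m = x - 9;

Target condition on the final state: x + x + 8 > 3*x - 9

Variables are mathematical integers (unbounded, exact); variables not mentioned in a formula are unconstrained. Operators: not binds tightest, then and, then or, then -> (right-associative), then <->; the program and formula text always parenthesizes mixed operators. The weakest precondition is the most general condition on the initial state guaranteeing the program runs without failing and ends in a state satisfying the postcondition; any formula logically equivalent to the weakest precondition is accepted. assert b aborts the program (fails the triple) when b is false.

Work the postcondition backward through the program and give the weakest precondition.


Working backward. After the program, the postcondition x + x + 8 > 3*x - 9 must hold; in canonical form it is x < 17.
Before m := x - 9: x < 17
Before assert x - 6 <= -2: x <= 4 and x < 17
Answer: WP = x <= 4 and x < 17


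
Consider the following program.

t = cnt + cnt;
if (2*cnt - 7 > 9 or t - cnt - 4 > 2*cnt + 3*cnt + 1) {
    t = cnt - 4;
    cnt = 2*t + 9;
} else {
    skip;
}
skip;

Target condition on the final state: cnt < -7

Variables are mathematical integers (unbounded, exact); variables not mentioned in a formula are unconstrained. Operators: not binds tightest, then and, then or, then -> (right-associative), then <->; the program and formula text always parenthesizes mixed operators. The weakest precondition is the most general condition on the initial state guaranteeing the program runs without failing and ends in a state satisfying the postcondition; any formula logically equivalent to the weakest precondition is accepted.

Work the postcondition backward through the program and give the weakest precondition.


Working backward. After the program, cnt < -7 must hold.
Before skip: cnt < -7
Then branch requires 2*cnt < -8; else branch requires cnt < -7.
Before the if: ((2*cnt > 16 or t > 6*cnt + 5) -> 2*cnt < -8) and ((not (2*cnt > 16 or t > 6*cnt + 5)) -> cnt < -7)
Before t := cnt + cnt: ((2*cnt > 16 or 4*cnt < -5) -> 2*cnt < -8) and ((not (2*cnt > 16 or 4*cnt < -5)) -> cnt < -7)
Answer: WP = ((2*cnt > 16 or 4*cnt < -5) -> 2*cnt < -8) and ((not (2*cnt > 16 or 4*cnt < -5)) -> cnt < -7)


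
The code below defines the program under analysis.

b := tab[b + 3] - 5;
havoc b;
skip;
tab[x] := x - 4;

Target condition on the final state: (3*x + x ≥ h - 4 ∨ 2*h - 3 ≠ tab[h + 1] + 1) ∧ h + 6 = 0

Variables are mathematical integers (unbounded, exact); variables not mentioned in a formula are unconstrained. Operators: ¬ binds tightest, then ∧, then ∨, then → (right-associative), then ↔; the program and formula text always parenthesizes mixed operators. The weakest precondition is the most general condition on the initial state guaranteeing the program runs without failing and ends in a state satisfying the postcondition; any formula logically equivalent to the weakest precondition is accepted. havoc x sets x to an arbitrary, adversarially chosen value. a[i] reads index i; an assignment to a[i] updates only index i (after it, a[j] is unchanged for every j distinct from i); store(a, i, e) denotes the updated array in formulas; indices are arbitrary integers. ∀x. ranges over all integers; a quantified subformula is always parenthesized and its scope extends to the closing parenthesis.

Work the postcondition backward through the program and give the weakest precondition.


Working backward. After the program, the postcondition (3*x + x ≥ h - 4 ∨ 2*h - 3 ≠ tab[h + 1] + 1) ∧ h + 6 = 0 must hold; in canonical form it is (4*x ≥ h - 4 ∨ 2*h ≠ tab[h + 1] + 4) ∧ h = -6.
Before tab[x] := x - 4: (4*x ≥ h - 4 ∨ 2*h ≠ store(tab, x, x - 4)[h + 1] + 4) ∧ h = -6
Before skip: (4*x ≥ h - 4 ∨ 2*h ≠ store(tab, x, x - 4)[h + 1] + 4) ∧ h = -6
Before havoc b: (4*x ≥ h - 4 ∨ 2*h ≠ store(tab, x, x - 4)[h + 1] + 4) ∧ h = -6
Before b := tab[b + 3] - 5: (4*x ≥ h - 4 ∨ 2*h ≠ store(tab, x, x - 4)[h + 1] + 4) ∧ h = -6
Answer: WP = (4*x ≥ h - 4 ∨ 2*h ≠ store(tab, x, x - 4)[h + 1] + 4) ∧ h = -6


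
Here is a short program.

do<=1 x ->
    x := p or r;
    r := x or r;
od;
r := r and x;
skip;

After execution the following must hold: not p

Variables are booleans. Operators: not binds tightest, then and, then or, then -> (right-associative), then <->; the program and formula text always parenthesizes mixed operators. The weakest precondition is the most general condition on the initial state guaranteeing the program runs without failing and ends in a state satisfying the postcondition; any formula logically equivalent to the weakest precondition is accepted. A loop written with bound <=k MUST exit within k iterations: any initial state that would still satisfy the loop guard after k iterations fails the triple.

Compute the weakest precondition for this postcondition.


Working backward. After the program, not p must hold.
Before skip: not p
Before r := r and x: not p
Before the loop (bound <=1), unroll the exhaustion recursion (WP_0 = exit-now case; WP_j = one more guarded iteration, up to j = 1):
  WP_0: (not x) and (not p)
  WP_1: (x -> ((not (p or r)) and (not p))) and ((not x) -> (not p))
So before the loop: (x -> ((not (p or r)) and (not p))) and ((not x) -> (not p))
Answer: WP = (x -> ((not (p or r)) and (not p))) and ((not x) -> (not p))


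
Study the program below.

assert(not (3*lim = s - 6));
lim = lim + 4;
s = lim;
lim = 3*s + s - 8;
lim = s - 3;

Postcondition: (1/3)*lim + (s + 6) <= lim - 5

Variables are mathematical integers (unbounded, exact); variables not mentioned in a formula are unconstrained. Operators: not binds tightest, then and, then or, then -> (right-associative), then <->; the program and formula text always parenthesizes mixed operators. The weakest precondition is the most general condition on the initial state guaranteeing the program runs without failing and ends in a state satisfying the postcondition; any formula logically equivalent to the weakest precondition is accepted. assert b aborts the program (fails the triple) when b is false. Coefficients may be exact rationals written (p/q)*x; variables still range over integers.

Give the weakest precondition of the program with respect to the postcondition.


Working backward. After the program, the postcondition (1/3)*lim + (s + 6) <= lim - 5 must hold; in canonical form it is s <= (2/3)*lim - 11.
Before lim := s - 3: (1/3)*s <= -13
Before lim := 3*s + s - 8: (1/3)*s <= -13
Before s := lim: (1/3)*lim <= -13
Before lim := lim + 4: (1/3)*lim <= -43/3
Before assert not (3*lim = s - 6): (not (3*lim = s - 6)) and (1/3)*lim <= -43/3
Answer: WP = (not (3*lim = s - 6)) and (1/3)*lim <= -43/3


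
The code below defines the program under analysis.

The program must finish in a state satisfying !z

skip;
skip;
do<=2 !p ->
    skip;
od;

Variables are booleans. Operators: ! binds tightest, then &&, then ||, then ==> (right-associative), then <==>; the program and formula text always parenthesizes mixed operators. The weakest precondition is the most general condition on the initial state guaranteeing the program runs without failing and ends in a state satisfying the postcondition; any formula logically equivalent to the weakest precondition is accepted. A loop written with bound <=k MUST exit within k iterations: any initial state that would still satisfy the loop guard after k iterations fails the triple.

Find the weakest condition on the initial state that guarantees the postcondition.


Working backward. After the program, !z must hold.
Before the loop (bound <=2), unroll the exhaustion recursion (WP_0 = exit-now case; WP_j = one more guarded iteration, up to j = 2):
  WP_0: p && (!z)
  WP_1: ((!p) ==> (p && (!z))) && (p ==> (!z))
  WP_2: ((!p) ==> (((!p) ==> (p && (!z))) && (p ==> (!z)))) && (p ==> (!z))
So before the loop: ((!p) ==> (((!p) ==> (p && (!z))) && (p ==> (!z)))) && (p ==> (!z))
Before skip: ((!p) ==> (((!p) ==> (p && (!z))) && (p ==> (!z)))) && (p ==> (!z))
Before skip: ((!p) ==> (((!p) ==> (p && (!z))) && (p ==> (!z)))) && (p ==> (!z))
Answer: WP = ((!p) ==> (((!p) ==> (p && (!z))) && (p ==> (!z)))) && (p ==> (!z))


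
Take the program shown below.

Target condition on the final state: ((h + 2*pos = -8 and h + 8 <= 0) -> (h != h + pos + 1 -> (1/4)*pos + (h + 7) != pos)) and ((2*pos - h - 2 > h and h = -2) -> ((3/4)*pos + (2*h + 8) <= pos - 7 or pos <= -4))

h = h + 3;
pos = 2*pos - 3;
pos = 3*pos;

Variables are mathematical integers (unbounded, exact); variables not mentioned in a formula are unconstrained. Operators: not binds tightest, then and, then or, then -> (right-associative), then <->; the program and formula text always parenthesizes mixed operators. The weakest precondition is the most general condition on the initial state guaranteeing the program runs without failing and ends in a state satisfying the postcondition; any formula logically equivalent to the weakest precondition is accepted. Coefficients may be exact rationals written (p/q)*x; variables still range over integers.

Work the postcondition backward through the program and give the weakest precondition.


Working backward. After the program, the postcondition ((h + 2*pos = -8 and h + 8 <= 0) -> (h != h + pos + 1 -> (1/4)*pos + (h + 7) != pos)) and ((2*pos - h - 2 > h and h = -2) -> ((3/4)*pos + (2*h + 8) <= pos - 7 or pos <= -4)) must hold; in canonical form it is ((h + 2*pos = -8 and h <= -8) -> (pos != -1 -> h != (3/4)*pos - 7)) and ((2*pos > 2*h + 2 and h = -2) -> (2*h <= (1/4)*pos - 15 or pos <= -4)).
Before pos := 3*pos: ((h + 6*pos = -8 and h <= -8) -> (3*pos != -1 -> h != (9/4)*pos - 7)) and ((6*pos > 2*h + 2 and h = -2) -> (2*h <= (3/4)*pos - 15 or 3*pos <= -4))
Before pos := 2*pos - 3: ((h + 12*pos = 10 and h <= -8) -> (6*pos != 8 -> h != (9/2)*pos - 55/4)) and ((12*pos > 2*h + 20 and h = -2) -> (2*h <= (3/2)*pos - 69/4 or 6*pos <= 5))
Before h := h + 3: ((h + 12*pos = 7 and h <= -11) -> (6*pos != 8 -> h != (9/2)*pos - 67/4)) and ((12*pos > 2*h + 26 and h = -5) -> (2*h <= (3/2)*pos - 93/4 or 6*pos <= 5))
Answer: WP = ((h + 12*pos = 7 and h <= -11) -> (6*pos != 8 -> h != (9/2)*pos - 67/4)) and ((12*pos > 2*h + 26 and h = -5) -> (2*h <= (3/2)*pos - 93/4 or 6*pos <= 5))


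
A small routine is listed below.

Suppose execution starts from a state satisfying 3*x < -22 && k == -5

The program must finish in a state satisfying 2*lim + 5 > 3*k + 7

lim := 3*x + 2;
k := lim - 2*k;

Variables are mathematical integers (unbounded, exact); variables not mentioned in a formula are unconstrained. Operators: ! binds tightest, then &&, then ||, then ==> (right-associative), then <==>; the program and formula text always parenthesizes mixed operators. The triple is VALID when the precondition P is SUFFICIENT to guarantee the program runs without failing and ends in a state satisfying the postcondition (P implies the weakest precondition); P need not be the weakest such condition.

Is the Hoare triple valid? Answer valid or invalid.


Working backward. After the program, the postcondition 2*lim + 5 > 3*k + 7 must hold; in canonical form it is 2*lim > 3*k + 2.
Before k := lim - 2*k: 6*k > lim + 2
Before lim := 3*x + 2: 6*k > 3*x + 4
The weakest precondition is 6*k > 3*x + 4.
Check whether 3*x < -22 && k == -5 implies it.
Countermodel: at the initial state k = -5, x = -11, the precondition holds but the weakest precondition fails.
Answer: invalid


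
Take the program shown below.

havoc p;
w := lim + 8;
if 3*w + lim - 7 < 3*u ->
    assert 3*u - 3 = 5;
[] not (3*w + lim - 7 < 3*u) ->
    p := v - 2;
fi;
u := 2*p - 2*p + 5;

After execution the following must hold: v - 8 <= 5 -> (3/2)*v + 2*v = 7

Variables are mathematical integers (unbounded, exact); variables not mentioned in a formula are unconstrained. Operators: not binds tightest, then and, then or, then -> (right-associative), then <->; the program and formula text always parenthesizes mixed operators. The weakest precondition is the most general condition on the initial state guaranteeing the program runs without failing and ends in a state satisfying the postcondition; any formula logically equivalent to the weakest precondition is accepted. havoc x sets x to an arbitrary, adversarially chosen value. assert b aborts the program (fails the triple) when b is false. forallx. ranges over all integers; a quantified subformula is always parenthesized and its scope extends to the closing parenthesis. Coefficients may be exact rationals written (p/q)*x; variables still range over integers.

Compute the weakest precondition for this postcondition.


Working backward. After the program, the postcondition v - 8 <= 5 -> (3/2)*v + 2*v = 7 must hold; in canonical form it is v <= 13 -> (7/2)*v = 7.
Before u := 2*p - 2*p + 5: v <= 13 -> (7/2)*v = 7
Then branch requires 3*u = 8 and (v <= 13 -> (7/2)*v = 7); else branch requires v <= 13 -> (7/2)*v = 7.
Before the if: (lim + 3*w < 3*u + 7 -> (3*u = 8 and (v <= 13 -> (7/2)*v = 7))) and ((not (lim + 3*w < 3*u + 7)) -> (v <= 13 -> (7/2)*v = 7))
Before w := lim + 8: (4*lim < 3*u - 17 -> (3*u = 8 and (v <= 13 -> (7/2)*v = 7))) and ((not (4*lim < 3*u - 17)) -> (v <= 13 -> (7/2)*v = 7))
Before havoc p: (4*lim < 3*u - 17 -> (3*u = 8 and (v <= 13 -> (7/2)*v = 7))) and ((not (4*lim < 3*u - 17)) -> (v <= 13 -> (7/2)*v = 7))
Answer: WP = (4*lim < 3*u - 17 -> (3*u = 8 and (v <= 13 -> (7/2)*v = 7))) and ((not (4*lim < 3*u - 17)) -> (v <= 13 -> (7/2)*v = 7))
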